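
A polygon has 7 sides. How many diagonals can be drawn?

Total line segments between 7 vertices = C(7,2) = 21.
Subtract the 7 sides: 21 - 7 = 14 diagonals.

14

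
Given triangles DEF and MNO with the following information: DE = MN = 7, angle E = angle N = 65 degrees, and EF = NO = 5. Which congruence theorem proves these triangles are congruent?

The given information matches SAS: Two pairs of corresponding sides and the included angle are equal (Side-Angle-Side).

SAS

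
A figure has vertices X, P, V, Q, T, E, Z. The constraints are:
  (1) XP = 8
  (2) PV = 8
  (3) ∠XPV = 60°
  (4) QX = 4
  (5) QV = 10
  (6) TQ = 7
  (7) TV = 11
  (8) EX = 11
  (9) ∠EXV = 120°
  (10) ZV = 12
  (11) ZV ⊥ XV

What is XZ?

Step 1: By the law of cosines on triangle XPV: XV² = 8² + 8² − 2·8·8·cos(60°) = 64, so XV = 8.
Step 2: By the law of cosines on triangle XVZ: XZ² = 8² + 12² − 2·8·12·cos(90°) = 208, so XZ = 4·√13.

Therefore, the length of XZ = 4·√13.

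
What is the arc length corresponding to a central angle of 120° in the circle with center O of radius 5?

Arc length = 2π(5)(1/3) = 10*pi/3

10*pi/3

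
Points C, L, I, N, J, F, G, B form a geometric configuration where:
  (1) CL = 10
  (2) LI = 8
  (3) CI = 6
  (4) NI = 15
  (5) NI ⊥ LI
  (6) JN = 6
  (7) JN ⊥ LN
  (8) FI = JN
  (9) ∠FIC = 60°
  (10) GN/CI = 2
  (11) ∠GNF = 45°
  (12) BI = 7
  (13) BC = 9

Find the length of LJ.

Step 1: By the law of cosines on triangle LIN: LN² = 8² + 15² − 2·8·15·cos(90°) = 289, so LN = 17.
Step 2: By the law of cosines on triangle LNJ: LJ² = 17² + 6² − 2·17·6·cos(90°) = 325, so LJ = 5·√13.

Therefore, the length of LJ = 5·√13.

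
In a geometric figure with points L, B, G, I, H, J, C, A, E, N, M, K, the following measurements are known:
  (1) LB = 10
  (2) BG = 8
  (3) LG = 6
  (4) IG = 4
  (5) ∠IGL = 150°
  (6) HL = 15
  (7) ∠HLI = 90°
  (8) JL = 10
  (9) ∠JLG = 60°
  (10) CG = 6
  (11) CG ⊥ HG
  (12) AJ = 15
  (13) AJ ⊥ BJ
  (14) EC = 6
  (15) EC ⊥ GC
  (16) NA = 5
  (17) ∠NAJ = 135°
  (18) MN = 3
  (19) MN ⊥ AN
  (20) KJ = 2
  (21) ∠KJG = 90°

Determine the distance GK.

Step 1: By the law of cosines on triangle JLG: JG² = 10² + 6² − 2·10·6·cos(60°) = 76, so JG = 2·√19.
Step 2: By the law of cosines on triangle GJK: GK² = (2·√19)² + 2² − 2·2·√19·2·cos(90°) = 80, so GK = 4·√5.

Therefore, the length of GK = 4·√5.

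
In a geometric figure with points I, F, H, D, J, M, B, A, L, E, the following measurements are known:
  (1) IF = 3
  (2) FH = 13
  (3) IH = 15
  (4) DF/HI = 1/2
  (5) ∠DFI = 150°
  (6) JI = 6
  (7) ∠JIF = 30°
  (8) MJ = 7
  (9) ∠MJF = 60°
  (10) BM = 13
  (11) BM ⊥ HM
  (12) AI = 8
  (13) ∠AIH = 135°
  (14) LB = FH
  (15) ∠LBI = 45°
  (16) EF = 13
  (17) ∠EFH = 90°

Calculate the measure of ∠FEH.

Step 1: By the law of cosines on triangle EFH: EH² = 13² + 13² − 2·13·13·cos(90°) = 338, so EH = 13·√2.
Step 2: By the inverse law of cosines on triangle FEH: cos(∠FEH) = (13² + (13·√2)² − 13²) / (2·13·13·√2) = 338/478 = 0.7071, so ∠FEH = 45°.

Therefore, the measure of angle ∠FEH = 45°.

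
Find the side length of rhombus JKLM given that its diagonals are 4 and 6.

Half-diagonals are 2 and 3. side = sqrt(2^2 + 3^2) = sqrt(13)

sqrt(13)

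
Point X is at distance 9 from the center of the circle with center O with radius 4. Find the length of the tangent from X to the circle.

tangent = √(d² - r²) = √(9² - 4²) = √(81 - 16) = √65 = sqrt(65)

sqrt(65)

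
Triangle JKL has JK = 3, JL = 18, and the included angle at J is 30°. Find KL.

By the law of cosines: KL^2 = JK^2 + JL^2 - 2*JK*JL*cos(J)
KL^2 = 3^2 + 18^2 - 2*3*18*cos(30°)
KL^2 = 9 + 324 - 108*(sqrt(3)/2)
KL^2 = 333 - 54*sqrt(3)
KL = 3*sqrt(37 - 6*sqrt(3))

3*sqrt(37 - 6*sqrt(3))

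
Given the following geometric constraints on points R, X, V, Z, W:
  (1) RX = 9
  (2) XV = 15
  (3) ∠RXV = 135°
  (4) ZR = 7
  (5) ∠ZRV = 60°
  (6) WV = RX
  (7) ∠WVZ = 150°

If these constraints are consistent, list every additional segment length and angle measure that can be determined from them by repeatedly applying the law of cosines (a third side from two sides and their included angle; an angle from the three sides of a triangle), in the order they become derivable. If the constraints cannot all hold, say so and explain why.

The constraints are consistent. Derivable facts, in order:
After 1 step:
- RV ≈ 22.29
After 2 steps:
- VZ ≈ 19.75
- ∠RVX = 16.59°
- ∠VRX = 28.41°
After 3 steps:
- ZW ≈ 27.9
- ∠RVZ = 17.88°
- ∠RZV = 102.12°
After 4 steps:
- ∠VWZ = 20.72°
- ∠VZW = 9.28°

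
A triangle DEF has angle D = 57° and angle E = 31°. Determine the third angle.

Let angle F = x. Then 57 + 31 + x = 180.
x = 180 - 88 = 92 degrees.

92 degrees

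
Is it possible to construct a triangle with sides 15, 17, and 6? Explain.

Sort the sides: 6, 15, 17.
It suffices to check that the sum of the two smallest exceeds the largest:
6 + 15 = 21 > 17. ✓
Yes, a valid triangle can be formed.

Yes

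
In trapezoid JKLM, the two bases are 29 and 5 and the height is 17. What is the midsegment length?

The midsegment of a trapezoid = (base1 + base2) / 2
midsegment = (29 + 5) / 2
midsegment = 34 / 2
midsegment = 17

17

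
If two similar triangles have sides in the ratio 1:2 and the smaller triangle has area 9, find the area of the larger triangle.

The ratio of areas of similar triangles = (side ratio)^2.
Side ratio = 1:2, so area ratio = 1:4.
Area of the larger triangle / Area of the smaller triangle = 4/1
Area of the larger triangle = 9 * 4/1 = 36

36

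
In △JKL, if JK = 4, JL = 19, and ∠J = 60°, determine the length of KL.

When two sides and the included angle are known, the law of cosines gives the third side.
c^2 = a^2 + b^2 - 2ab cos(C) generalizes the Pythagorean theorem to non-right triangles.
Here: KL^2 = 16 + 361 - 152*(1/2) = 301
KL = sqrt(301)

sqrt(301)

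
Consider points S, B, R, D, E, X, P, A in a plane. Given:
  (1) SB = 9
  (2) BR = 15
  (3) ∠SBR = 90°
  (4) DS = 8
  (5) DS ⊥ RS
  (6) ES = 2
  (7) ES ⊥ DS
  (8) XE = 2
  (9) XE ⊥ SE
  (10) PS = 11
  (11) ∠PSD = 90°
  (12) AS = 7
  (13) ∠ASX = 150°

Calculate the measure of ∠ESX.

Step 1: By the law of cosines on triangle SEX: SX² = 2² + 2² − 2·2·2·cos(90°) = 8, so SX = 2·√2.
Step 2: By the inverse law of cosines on triangle ESX: cos(∠ESX) = (2² + (2·√2)² − 2²) / (2·2·2·√2) = 8/11.31 = 0.7071, so ∠ESX = 45°.

Therefore, the measure of angle ∠ESX = 45°.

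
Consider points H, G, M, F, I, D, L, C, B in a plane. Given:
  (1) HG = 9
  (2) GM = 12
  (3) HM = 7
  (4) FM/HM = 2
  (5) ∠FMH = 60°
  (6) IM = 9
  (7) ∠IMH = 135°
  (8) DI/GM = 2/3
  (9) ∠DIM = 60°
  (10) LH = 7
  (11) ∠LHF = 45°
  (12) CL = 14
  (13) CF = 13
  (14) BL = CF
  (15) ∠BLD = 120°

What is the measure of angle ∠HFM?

From the given relations: FM = 2·HM = 2·7 = 14.
Step 1: By the law of cosines on triangle FMH: FH² = 14² + 7² − 2·14·7·cos(60°) = 147, so FH = 7·√3.
Step 2: By the inverse law of cosines on triangle HFM: cos(∠HFM) = ((7·√3)² + 14² − 7²) / (2·7·√3·14) = 294/339.48 = 0.866, so ∠HFM = 30°.

Therefore, the measure of angle ∠HFM = 30°.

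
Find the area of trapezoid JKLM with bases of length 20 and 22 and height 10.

Area = (20 + 22) * 10 / 2 = 420 / 2 = 210

210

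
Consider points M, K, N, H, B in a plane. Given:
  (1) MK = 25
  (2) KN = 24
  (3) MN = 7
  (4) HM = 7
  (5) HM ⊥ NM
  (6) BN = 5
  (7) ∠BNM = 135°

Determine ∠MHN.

Step 1: By the law of cosines on triangle HMN: HN² = 7² + 7² − 2·7·7·cos(90°) = 98, so HN = 7·√2.
Step 2: By the inverse law of cosines on triangle MHN: cos(∠MHN) = (7² + (7·√2)² − 7²) / (2·7·7·√2) = 98/138.59 = 0.7071, so ∠MHN = 45°.

Therefore, the measure of angle ∠MHN = 45°.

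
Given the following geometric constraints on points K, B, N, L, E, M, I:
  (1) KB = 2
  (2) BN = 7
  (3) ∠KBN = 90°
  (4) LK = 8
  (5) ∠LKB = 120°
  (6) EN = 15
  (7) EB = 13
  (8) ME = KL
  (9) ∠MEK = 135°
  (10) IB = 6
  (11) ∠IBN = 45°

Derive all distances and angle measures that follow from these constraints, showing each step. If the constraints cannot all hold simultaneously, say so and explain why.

The constraints are consistent.

From the given relations:
  ME = KL = 8

Step 1: From KB = 2, BN = 7, and ∠KBN = 90°, by the law of cosines:
  KN² = KB² + BN² - 2·KB·BN·cos(90°) = 4 + 49 - 0 = 53
  KN = √53

Step 2: From BK = 2, KL = 8, and ∠BKL = 120°, by the law of cosines:
  BL² = BK² + KL² - 2·BK·KL·cos(120°) = 4 + 64 + 16 = 84
  BL = 2·√21

Step 3: From NB = 7, BI = 6, and ∠NBI = 45°, by the law of cosines:
  NI² = NB² + BI² - 2·NB·BI·cos(45°) = 49 + 36 - 59.4 = 25.6
  NI ≈ 5.06

Step 4: From BE = 13, BN = 7, EN = 15, by the inverse law of cosines:
  cos(∠EBN) = (BE² + BN² - EN²) / (2·BE·BN)
  ∠EBN = 92.2°

Step 5: From NB = 7, NE = 15, BE = 13, by the inverse law of cosines:
  cos(∠BNE) = (NB² + NE² - BE²) / (2·NB·NE)
  ∠BNE = 60°

Step 6: From EB = 13, EN = 15, BN = 7, by the inverse law of cosines:
  cos(∠BEN) = (EB² + EN² - BN²) / (2·EB·EN)
  ∠BEN = 27.8°

Step 7: From KB = 2, KN = √53, BN = 7, by the inverse law of cosines:
  cos(∠BKN) = (KB² + KN² - BN²) / (2·KB·KN)
  ∠BKN = 74.05°

Step 8: From BK = 2, BL = 2·√21, KL = 8, by the inverse law of cosines:
  cos(∠KBL) = (BK² + BL² - KL²) / (2·BK·BL)
  ∠KBL = 49.11°

Step 9: From NB = 7, NI = 5.06, BI = 6, by the inverse law of cosines:
  cos(∠BNI) = (NB² + NI² - BI²) / (2·NB·NI)
  ∠BNI = 56.98°

Step 10: From NB = 7, NK = √53, BK = 2, by the inverse law of cosines:
  cos(∠BNK) = (NB² + NK² - BK²) / (2·NB·NK)
  ∠BNK = 15.95°

Step 11: From LB = 2·√21, LK = 8, BK = 2, by the inverse law of cosines:
  cos(∠BLK) = (LB² + LK² - BK²) / (2·LB·LK)
  ∠BLK = 10.89°

Step 12: From IB = 6, IN = 5.06, BN = 7, by the inverse law of cosines:
  cos(∠BIN) = (IB² + IN² - BN²) / (2·IB·IN)
  ∠BIN = 78.02°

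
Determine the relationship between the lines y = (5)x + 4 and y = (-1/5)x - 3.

Slope of line 1: m1 = 5
Slope of line 2: m2 = -1/5
m1 * m2 = -1, so perpendicular.

Perpendicular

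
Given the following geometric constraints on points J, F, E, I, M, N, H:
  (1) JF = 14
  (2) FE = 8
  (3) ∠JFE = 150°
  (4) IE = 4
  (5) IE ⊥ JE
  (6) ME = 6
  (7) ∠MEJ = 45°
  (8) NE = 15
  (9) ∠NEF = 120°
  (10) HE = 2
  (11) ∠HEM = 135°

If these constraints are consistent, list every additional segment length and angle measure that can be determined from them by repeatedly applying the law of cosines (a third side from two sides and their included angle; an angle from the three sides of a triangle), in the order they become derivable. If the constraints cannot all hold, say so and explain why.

The constraints are consistent. Derivable facts, in order:
After 1 step:
- FN ≈ 20.22
- JE ≈ 21.31
- MH ≈ 7.55
After 2 steps:
- JI ≈ 21.68
- JM ≈ 17.58
- ∠EFN = 39.97°
- ∠EHM = 34.2°
- ∠EJF = 10.82°
- ∠EMH = 10.8°
- ∠ENF = 20.03°
- ∠FEJ = 19.18°
After 3 steps:
- ∠EIJ = 79.37°
- ∠EJI = 10.63°
- ∠EJM = 13.96°
- ∠EMJ = 121.04°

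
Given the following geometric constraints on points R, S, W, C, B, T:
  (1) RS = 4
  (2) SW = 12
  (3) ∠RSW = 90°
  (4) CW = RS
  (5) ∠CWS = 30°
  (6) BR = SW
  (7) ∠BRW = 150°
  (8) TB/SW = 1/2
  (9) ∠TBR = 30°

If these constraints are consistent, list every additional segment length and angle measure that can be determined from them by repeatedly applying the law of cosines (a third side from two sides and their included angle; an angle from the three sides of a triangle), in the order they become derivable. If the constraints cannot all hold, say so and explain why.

The constraints are consistent. Derivable facts, in order:
After 1 step:
- RT ≈ 7.44
- RW = 4·√10
- SC ≈ 8.77
After 2 steps:
- WB ≈ 23.81
- ∠BRT = 23.79°
- ∠BTR = 126.21°
- ∠CSW = 13.19°
- ∠RWS = 18.43°
- ∠SCW = 136.81°
- ∠SRW = 71.57°
After 3 steps:
- ∠BWR = 14.6°
- ∠RBW = 15.4°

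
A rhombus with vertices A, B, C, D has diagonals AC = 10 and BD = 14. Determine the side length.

Half-diagonals are 5 and 7. side = sqrt(5^2 + 7^2) = sqrt(74)

sqrt(74)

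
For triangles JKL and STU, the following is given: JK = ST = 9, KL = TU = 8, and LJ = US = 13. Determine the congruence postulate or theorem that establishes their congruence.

Consider the given information: JK = ST = 9, KL = TU = 8, and LJ = US = 13
This is not SAS or ASA: SAS requires two sides and the included angle between them. ASA requires two angles and the side between them.
The correct criterion is SSS. All three pairs of corresponding sides are equal (Side-Side-Side).

SSS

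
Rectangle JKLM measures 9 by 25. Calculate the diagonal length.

A rectangle's diagonal splits it into two right triangles, with the diagonal as the hypotenuse.
By the Pythagorean theorem, d^2 = 9^2 + 25^2 = 706.
Therefore d = sqrt(706).

sqrt(706)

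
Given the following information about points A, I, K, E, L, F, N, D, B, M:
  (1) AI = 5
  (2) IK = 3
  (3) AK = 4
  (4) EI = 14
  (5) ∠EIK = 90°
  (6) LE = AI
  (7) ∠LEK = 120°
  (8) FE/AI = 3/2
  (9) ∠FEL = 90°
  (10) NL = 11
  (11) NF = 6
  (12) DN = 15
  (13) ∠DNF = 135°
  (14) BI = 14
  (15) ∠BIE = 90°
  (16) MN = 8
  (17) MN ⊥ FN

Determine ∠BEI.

Step 1: By the law of cosines on triangle EIB: EB² = 14² + 14² − 2·14·14·cos(90°) = 392, so EB = 14·√2.
Step 2: By the inverse law of cosines on triangle BEI: cos(∠BEI) = ((14·√2)² + 14² − 14²) / (2·14·√2·14) = 392/554.37 = 0.7071, so ∠BEI = 45°.

Therefore, the measure of angle ∠BEI = 45°.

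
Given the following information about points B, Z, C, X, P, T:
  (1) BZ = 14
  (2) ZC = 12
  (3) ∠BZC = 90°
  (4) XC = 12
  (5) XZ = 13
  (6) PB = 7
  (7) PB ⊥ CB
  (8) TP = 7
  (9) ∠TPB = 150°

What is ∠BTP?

Step 1: By the law of cosines on triangle TPB: TB² = 7² + 7² − 2·7·7·cos(150°) = 182.87, so TB ≈ 13.52.
Step 2: By the inverse law of cosines on triangle BTP: cos(∠BTP) = (13.52² + 7² − 7²) / (2·13.52·7) = 182.87/189.32 = 0.9659, so ∠BTP = 15°.

Therefore, the measure of angle ∠BTP = 15°.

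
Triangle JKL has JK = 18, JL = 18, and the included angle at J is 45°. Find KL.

When two sides and the included angle are known, the law of cosines gives the third side.
c^2 = a^2 + b^2 - 2ab cos(C) generalizes the Pythagorean theorem to non-right triangles.
Here: KL^2 = 324 + 324 - 648*(sqrt(2)/2) = 648 - 324*sqrt(2)
KL = 18*sqrt(2 - sqrt(2))

18*sqrt(2 - sqrt(2))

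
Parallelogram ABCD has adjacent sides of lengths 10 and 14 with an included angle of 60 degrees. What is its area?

Area = 10 * 14 * sin(60°) = 140 * sqrt(3)/2 = 70*sqrt(3)

70*sqrt(3)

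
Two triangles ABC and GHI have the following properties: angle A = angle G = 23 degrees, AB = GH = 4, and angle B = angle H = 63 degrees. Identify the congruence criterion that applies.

The given information matches ASA: Two pairs of corresponding angles and the included side are equal (Angle-Side-Angle).

ASA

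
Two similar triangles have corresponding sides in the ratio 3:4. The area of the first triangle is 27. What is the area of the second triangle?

For similar figures, the area ratio equals the square of the side ratio.
Side ratio (the first triangle to the second triangle) = 3:4, so area ratio = 3^2:4^2 = 9:16.
If the area of the first triangle is 27, then the area of the second triangle = 27 * (16/9) = 48.

48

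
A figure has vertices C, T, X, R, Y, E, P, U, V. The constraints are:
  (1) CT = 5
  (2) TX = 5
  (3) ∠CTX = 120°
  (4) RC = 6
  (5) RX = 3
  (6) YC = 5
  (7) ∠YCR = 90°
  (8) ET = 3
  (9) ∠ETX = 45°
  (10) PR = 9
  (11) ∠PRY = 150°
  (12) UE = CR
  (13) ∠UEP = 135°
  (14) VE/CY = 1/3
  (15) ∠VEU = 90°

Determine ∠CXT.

Step 1: By the law of cosines on triangle XTC: XC² = 5² + 5² − 2·5·5·cos(120°) = 75, so XC = 5·√3.
Step 2: By the inverse law of cosines on triangle CXT: cos(∠CXT) = ((5·√3)² + 5² − 5²) / (2·5·√3·5) = 75/86.6 = 0.866, so ∠CXT = 30°.

Therefore, the measure of angle ∠CXT = 30°.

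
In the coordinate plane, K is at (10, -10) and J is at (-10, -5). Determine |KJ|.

d = sqrt((-20)^2 + (5)^2) = sqrt(425) = 5*sqrt(17)

5*sqrt(17)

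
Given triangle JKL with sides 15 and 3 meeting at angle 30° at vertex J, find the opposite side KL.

Law of cosines: KL^2 = 15^2 + 3^2 - 2(15)(3)cos(30°) = 234 - 45*sqrt(3), so KL = 3*sqrt(26 - 5*sqrt(3)).

3*sqrt(26 - 5*sqrt(3))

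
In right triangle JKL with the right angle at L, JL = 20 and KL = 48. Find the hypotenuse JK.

In a right triangle, the square of the hypotenuse equals the sum of the squares of the two legs.
The legs are 20 and 48, so the hypotenuse = sqrt(400 + 2304) = sqrt(2704) = 52.

52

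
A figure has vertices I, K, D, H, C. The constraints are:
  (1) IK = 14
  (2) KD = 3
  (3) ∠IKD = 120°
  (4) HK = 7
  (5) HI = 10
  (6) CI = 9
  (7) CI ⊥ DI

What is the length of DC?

Step 1: By the law of cosines on triangle DKI: DI² = 3² + 14² − 2·3·14·cos(120°) = 247, so DI ≈ 15.72.
Step 2: By the law of cosines on triangle DIC: DC² = 15.72² + 9² − 2·15.72·9·cos(90°) = 328, so DC = 2·√82.

Therefore, the length of DC = 2·√82.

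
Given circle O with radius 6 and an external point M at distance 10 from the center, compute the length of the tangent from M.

tangent = √(d² - r²) = √(10² - 6²) = √(100 - 36) = √64 = 8

8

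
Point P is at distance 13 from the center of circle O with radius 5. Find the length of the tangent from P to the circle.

The tangent, radius, and line from the external point to the center form a right triangle.
The right angle is where the tangent meets the radius.
By the Pythagorean theorem: tangent² + 5² = 13²
tangent² = 169 - 25 = 144
tangent = 12

12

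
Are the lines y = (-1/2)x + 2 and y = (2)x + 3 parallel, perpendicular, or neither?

Slope of line 1: m1 = -1/2
Slope of line 2: m2 = 2
Two lines are perpendicular when the product of their slopes is -1 (negative reciprocals).
m1 * m2 = (-1/2) * (2) = -1, confirming perpendicularity.

Perpendicular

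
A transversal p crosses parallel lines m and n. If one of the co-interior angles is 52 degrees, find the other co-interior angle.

Co-interior angles (same-side interior) formed by parallel lines and a transversal are supplementary (sum to 180 degrees).
The given angle is 52 degrees.
The co-interior angle = 180 - 52 = 128 degrees.

128 degrees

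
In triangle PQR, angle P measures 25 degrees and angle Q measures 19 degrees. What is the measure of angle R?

By the triangle angle sum property, the three interior angles of any triangle add up to 180°.
We know angle P = 25° and angle Q = 19°, so their sum is 44°.
Therefore angle R = 180° - 44° = 136°.

136 degrees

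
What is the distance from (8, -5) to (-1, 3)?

d = sqrt((-9)^2 + (8)^2) = sqrt(145)

sqrt(145)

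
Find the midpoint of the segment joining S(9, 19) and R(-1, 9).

The midpoint is the average of the coordinates:
x: (9 + -1)/2 = 4
y: (19 + 9)/2 = 14
Midpoint = (4, 14)

(4, 14)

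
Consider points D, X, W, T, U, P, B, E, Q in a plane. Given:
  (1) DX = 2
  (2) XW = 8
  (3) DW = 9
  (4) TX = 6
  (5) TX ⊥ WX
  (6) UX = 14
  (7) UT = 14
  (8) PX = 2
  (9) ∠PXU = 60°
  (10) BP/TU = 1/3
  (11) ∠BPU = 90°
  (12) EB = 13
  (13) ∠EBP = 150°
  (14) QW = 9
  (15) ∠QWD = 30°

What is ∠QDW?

Step 1: By the law of cosines on triangle DWQ: DQ² = 9² + 9² − 2·9·9·cos(30°) = 21.7, so DQ ≈ 4.66.
Step 2: By the inverse law of cosines on triangle QDW: cos(∠QDW) = (4.66² + 9² − 9²) / (2·4.66·9) = 21.7/83.86 = 0.2588, so ∠QDW = 75°.

Therefore, the measure of angle ∠QDW = 75°.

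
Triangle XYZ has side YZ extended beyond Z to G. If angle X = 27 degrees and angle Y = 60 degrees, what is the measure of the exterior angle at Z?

Exterior angle = 27 + 60 = 87 degrees (exterior angle theorem).

87 degrees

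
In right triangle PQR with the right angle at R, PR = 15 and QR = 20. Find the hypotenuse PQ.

In a right triangle, the square of the hypotenuse equals the sum of the squares of the two legs.
The legs are 15 and 20, so the hypotenuse = sqrt(225 + 400) = sqrt(625) = 25.

25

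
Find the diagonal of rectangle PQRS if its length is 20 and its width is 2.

Using the Pythagorean theorem:
d² = 20² + 2² = 400 + 4 = 404
d = sqrt(404) = 2*sqrt(101)

2*sqrt(101)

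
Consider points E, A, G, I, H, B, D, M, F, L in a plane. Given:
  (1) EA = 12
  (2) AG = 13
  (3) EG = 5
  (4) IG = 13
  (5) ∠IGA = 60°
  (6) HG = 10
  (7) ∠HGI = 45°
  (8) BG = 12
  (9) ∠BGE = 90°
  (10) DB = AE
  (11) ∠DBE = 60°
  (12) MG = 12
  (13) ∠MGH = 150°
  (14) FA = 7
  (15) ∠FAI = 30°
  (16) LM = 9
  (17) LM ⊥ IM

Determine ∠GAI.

Step 1: By the law of cosines on triangle AGI: AI² = 13² + 13² − 2·13·13·cos(60°) = 169, so AI = 13.
Step 2: By the inverse law of cosines on triangle GAI: cos(∠GAI) = (13² + 13² − 13²) / (2·13·13) = 169/338 = 0.5, so ∠GAI = 60°.

Therefore, the measure of angle ∠GAI = 60°.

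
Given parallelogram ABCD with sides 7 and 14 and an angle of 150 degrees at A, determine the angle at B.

Consecutive angles are supplementary: angle B = 180 - 150 = 30 degrees.

30 degrees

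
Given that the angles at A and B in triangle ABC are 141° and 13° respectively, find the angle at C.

By the triangle angle sum property, the three interior angles of any triangle add up to 180°.
We know angle A = 141° and angle B = 13°, so their sum is 154°.
Therefore angle C = 180° - 154° = 26°.

26 degrees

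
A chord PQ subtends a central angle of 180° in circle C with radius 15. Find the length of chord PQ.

Chord length = 2r sin(θ/2)
= 2 × 15 × sin(180°/2)
= 2 × 15 × sin(90°)
= 30

30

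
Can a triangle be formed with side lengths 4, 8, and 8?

Sort the sides: 4, 8, 8.
It suffices to check that the sum of the two smallest exceeds the largest:
4 + 8 = 12 > 8. ✓
Yes, a valid triangle can be formed.

Yes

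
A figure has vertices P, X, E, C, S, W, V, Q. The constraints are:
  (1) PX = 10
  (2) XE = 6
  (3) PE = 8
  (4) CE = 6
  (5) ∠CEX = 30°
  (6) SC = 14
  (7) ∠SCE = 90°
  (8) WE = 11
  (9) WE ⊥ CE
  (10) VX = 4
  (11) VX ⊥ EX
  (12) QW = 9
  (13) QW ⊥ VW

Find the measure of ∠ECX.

Step 1: By the law of cosines on triangle CEX: CX² = 6² + 6² − 2·6·6·cos(30°) = 9.65, so CX ≈ 3.11.
Step 2: By the inverse law of cosines on triangle ECX: cos(∠ECX) = (6² + 3.11² − 6²) / (2·6·3.11) = 9.65/37.27 = 0.2588, so ∠ECX = 75°.

Therefore, the measure of angle ∠ECX = 75°.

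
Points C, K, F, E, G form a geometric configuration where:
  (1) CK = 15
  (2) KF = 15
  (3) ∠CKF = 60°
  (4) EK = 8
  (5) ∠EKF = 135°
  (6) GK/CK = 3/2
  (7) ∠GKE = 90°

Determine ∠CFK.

Step 1: By the law of cosines on triangle FKC: FC² = 15² + 15² − 2·15·15·cos(60°) = 225, so FC = 15.
Step 2: By the inverse law of cosines on triangle CFK: cos(∠CFK) = (15² + 15² − 15²) / (2·15·15) = 225/450 = 0.5, so ∠CFK = 60°.

Therefore, the measure of angle ∠CFK = 60°.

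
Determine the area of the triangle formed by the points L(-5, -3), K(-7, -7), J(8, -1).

Shoelace: Area = (1/2)|-5(-7--1) + -7(-1--3) + 8(-3--7)| = (1/2)(48) = 24

24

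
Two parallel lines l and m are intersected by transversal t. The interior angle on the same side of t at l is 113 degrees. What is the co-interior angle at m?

Co-interior angles (same-side interior) formed by parallel lines and a transversal are supplementary (sum to 180 degrees).
The given angle is 113 degrees.
The co-interior angle = 180 - 113 = 67 degrees.

67 degrees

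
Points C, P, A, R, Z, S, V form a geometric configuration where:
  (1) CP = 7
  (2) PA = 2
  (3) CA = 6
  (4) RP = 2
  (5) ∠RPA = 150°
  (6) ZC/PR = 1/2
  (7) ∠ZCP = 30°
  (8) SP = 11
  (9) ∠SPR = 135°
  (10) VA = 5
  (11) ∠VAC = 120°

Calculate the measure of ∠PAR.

Step 1: By the law of cosines on triangle APR: AR² = 2² + 2² − 2·2·2·cos(150°) = 14.93, so AR ≈ 3.86.
Step 2: By the inverse law of cosines on triangle PAR: cos(∠PAR) = (2² + 3.86² − 2²) / (2·2·3.86) = 14.93/15.45 = 0.9659, so ∠PAR = 15°.

Therefore, the measure of angle ∠PAR = 15°.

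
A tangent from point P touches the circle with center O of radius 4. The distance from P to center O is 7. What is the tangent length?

tangent = √(d² - r²) = √(7² - 4²) = √(49 - 16) = √33 = sqrt(33)

sqrt(33)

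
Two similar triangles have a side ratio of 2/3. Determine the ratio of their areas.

Area ratio = (side ratio)^2 = (2/3)^2 = 4:9.

4:9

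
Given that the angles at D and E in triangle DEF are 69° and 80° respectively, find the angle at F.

The interior angles sum to 180°: angle F = 180 - 69 - 80 = 31°.
The triangle is acute (angles 69°, 80°, 31°).

31 degrees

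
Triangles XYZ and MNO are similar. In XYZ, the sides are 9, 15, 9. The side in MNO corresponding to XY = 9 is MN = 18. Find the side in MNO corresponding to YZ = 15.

Since the triangles are similar, the ratio of corresponding sides is constant.
Scale factor k = MN / XY = 18 / 9 = 2
NO = k * YZ = 2 * 15 = 30

30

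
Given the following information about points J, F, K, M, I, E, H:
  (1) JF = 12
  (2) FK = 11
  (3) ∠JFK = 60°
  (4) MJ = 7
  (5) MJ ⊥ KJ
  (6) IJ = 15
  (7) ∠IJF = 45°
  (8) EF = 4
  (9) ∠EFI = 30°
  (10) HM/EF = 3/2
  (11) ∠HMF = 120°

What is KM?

Step 1: By the law of cosines on triangle JFK: JK² = 12² + 11² − 2·12·11·cos(60°) = 133, so JK = √133.
Step 2: By the law of cosines on triangle KJM: KM² = √133² + 7² − 2·√133·7·cos(90°) = 182, so KM = √182.

Therefore, the length of KM = √182.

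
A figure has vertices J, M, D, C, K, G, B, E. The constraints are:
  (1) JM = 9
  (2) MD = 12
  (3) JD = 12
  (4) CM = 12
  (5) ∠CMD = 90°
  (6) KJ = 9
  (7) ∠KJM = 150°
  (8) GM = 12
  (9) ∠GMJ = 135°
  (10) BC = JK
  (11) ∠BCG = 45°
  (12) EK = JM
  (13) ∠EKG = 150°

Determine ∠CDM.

Step 1: By the law of cosines on triangle DMC: DC² = 12² + 12² − 2·12·12·cos(90°) = 288, so DC = 12·√2.
Step 2: By the inverse law of cosines on triangle CDM: cos(∠CDM) = ((12·√2)² + 12² − 12²) / (2·12·√2·12) = 288/407.29 = 0.7071, so ∠CDM = 45°.

Therefore, the measure of angle ∠CDM = 45°.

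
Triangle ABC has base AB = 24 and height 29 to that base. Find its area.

Area = (1/2)(24)(29) = 348

348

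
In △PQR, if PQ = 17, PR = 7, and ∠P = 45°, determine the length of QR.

Law of cosines: QR^2 = 17^2 + 7^2 - 2(17)(7)cos(45°) = 338 - 119*sqrt(2), so QR = sqrt(338 - 119*sqrt(2)).

sqrt(338 - 119*sqrt(2))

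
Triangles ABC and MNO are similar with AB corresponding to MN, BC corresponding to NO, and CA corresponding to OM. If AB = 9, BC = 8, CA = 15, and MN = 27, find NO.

k = 27/9 = 3. NO = 3 * 8 = 24.

24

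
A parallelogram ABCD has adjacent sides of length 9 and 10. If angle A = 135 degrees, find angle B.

In a parallelogram, consecutive angles are supplementary (sum to 180°).
angle B = 180 - angle A
angle B = 180 - 135
angle B = 45 degrees

45 degrees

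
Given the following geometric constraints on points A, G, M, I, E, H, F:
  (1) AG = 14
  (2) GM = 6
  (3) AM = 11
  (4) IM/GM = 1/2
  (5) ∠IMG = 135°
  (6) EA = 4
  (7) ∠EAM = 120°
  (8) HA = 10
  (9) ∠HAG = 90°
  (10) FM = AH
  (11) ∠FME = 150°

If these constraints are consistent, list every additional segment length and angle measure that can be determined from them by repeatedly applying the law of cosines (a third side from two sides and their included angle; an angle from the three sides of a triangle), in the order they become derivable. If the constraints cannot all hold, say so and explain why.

The constraints are consistent. Derivable facts, in order:
After 1 step:
- GH = 2·√74
- GI ≈ 8.39
- ME = √181
- ∠AGM = 48.65°
- ∠AMG = 107.18°
- ∠GAM = 24.17°
After 2 steps:
- EF ≈ 22.67
- ∠AEM = 45.08°
- ∠AGH = 35.54°
- ∠AHG = 54.46°
- ∠AME = 14.92°
- ∠GIM = 30.36°
- ∠IGM = 14.64°
After 3 steps:
- ∠EFM = 17.26°
- ∠FEM = 12.74°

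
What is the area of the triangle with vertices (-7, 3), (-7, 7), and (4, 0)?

Shoelace: Area = (1/2)|-7(7-0) + -7(0-3) + 4(3-7)| = (1/2)(44) = 22

22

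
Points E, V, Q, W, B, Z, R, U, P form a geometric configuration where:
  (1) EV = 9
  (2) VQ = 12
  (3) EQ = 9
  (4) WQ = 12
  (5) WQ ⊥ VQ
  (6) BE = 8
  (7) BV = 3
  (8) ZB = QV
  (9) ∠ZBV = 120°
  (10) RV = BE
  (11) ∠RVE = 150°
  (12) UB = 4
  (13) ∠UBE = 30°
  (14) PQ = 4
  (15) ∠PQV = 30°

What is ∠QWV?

Step 1: By the law of cosines on triangle WQV: WV² = 12² + 12² − 2·12·12·cos(90°) = 288, so WV = 12·√2.
Step 2: By the inverse law of cosines on triangle QWV: cos(∠QWV) = (12² + (12·√2)² − 12²) / (2·12·12·√2) = 288/407.29 = 0.7071, so ∠QWV = 45°.

Therefore, the measure of angle ∠QWV = 45°.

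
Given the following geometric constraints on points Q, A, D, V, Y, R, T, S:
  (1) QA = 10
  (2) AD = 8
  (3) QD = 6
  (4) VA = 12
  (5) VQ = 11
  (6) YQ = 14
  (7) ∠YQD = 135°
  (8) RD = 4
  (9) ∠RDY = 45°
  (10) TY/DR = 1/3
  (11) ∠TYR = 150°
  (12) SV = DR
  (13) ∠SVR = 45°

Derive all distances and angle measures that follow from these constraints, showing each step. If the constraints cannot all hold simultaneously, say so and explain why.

The constraints are consistent.

From the given relations:
  TY = 1/3·DR = 1/3·4 ≈ 1.33
  SV = DR = 4

Step 1: From DQ = 6, QY = 14, and ∠DQY = 135°, by the law of cosines:
  DY² = DQ² + QY² - 2·DQ·QY·cos(135°) = 36 + 196 + 118.8 = 350.8
  DY ≈ 18.73

Step 2: From QA = 10, QD = 6, AD = 8, by the inverse law of cosines:
  cos(∠AQD) = (QA² + QD² - AD²) / (2·QA·QD)
  ∠AQD = 53.13°

Step 3: From QA = 10, QV = 11, AV = 12, by the inverse law of cosines:
  cos(∠AQV) = (QA² + QV² - AV²) / (2·QA·QV)
  ∠AQV = 69.51°

Step 4: From AD = 8, AQ = 10, DQ = 6, by the inverse law of cosines:
  cos(∠DAQ) = (AD² + AQ² - DQ²) / (2·AD·AQ)
  ∠DAQ = 36.87°

Step 5: From AQ = 10, AV = 12, QV = 11, by the inverse law of cosines:
  cos(∠QAV) = (AQ² + AV² - QV²) / (2·AQ·AV)
  ∠QAV = 59.17°

Step 6: From DA = 8, DQ = 6, AQ = 10, by the inverse law of cosines:
  cos(∠ADQ) = (DA² + DQ² - AQ²) / (2·DA·DQ)
  ∠ADQ = 90°

Step 7: From VA = 12, VQ = 11, AQ = 10, by the inverse law of cosines:
  cos(∠AVQ) = (VA² + VQ² - AQ²) / (2·VA·VQ)
  ∠AVQ = 51.32°

Step 8: From YD = 18.73, DR = 4, and ∠YDR = 45°, by the law of cosines:
  YR² = YD² + DR² - 2·YD·DR·cos(45°) = 350.8 + 16 - 106 = 260.8
  YR ≈ 16.15

Step 9: From DQ = 6, DY = 18.73, QY = 14, by the inverse law of cosines:
  cos(∠QDY) = (DQ² + DY² - QY²) / (2·DQ·DY)
  ∠QDY = 31.91°

Step 10: From YD = 18.73, YQ = 14, DQ = 6, by the inverse law of cosines:
  cos(∠DYQ) = (YD² + YQ² - DQ²) / (2·YD·YQ)
  ∠DYQ = 13.09°

Step 11: From RY = 16.15, YT = 1.33, and ∠RYT = 150°, by the law of cosines:
  RT² = RY² + YT² - 2·RY·YT·cos(150°) = 260.8 + 1.778 + 37.3 = 299.9
  RT ≈ 17.32

Step 12: From YD = 18.73, YR = 16.15, DR = 4, by the inverse law of cosines:
  cos(∠DYR) = (YD² + YR² - DR²) / (2·YD·YR)
  ∠DYR = 10.09°

Step 13: From RD = 4, RY = 16.15, DY = 18.73, by the inverse law of cosines:
  cos(∠DRY) = (RD² + RY² - DY²) / (2·RD·RY)
  ∠DRY = 124.91°

Step 14: From RT = 17.32, RY = 16.15, TY = 1.33, by the inverse law of cosines:
  cos(∠TRY) = (RT² + RY² - TY²) / (2·RT·RY)
  ∠TRY = 2.21°

Step 15: From TR = 17.32, TY = 1.33, RY = 16.15, by the inverse law of cosines:
  cos(∠RTY) = (TR² + TY² - RY²) / (2·TR·TY)
  ∠RTY = 27.79°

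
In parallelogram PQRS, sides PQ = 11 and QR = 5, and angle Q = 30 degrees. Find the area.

Area = a * b * sin(theta)
Area = 11 * 5 * sin(30 degrees)
Area = 55 * 1/2
Area = 55/2

55/2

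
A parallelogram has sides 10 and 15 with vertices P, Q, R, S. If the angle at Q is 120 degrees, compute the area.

The area of a parallelogram equals the product of two adjacent sides times the sine of the included angle.
This is because the height equals 15 * sin(120°) = 15*sqrt(3)/2.
Area = 10 * 15*sqrt(3)/2 = 75*sqrt(3)

75*sqrt(3)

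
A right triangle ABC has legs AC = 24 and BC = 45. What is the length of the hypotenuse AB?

In a right triangle, the square of the hypotenuse equals the sum of the squares of the two legs.
The legs are 24 and 45, so the hypotenuse = sqrt(576 + 2025) = sqrt(2601) = 51.

51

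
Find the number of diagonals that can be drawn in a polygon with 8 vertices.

The number of diagonals in an n-gon is n(n - 3)/2.
For n = 8: 8(8 - 3)/2 = 8 × 5 / 2 = 20.

20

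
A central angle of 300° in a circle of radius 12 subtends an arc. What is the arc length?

Arc length = 2π(12)(5/6) = 20*pi

20*pi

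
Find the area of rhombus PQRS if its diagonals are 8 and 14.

Area = (8 * 14) / 2 = 112 / 2 = 56

56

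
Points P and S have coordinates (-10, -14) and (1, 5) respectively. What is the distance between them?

d = sqrt((11)^2 + (19)^2) = sqrt(482)

sqrt(482)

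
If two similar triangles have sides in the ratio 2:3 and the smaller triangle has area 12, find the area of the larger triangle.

Area ratio = (2/3)^2 = 4/9. Area of the larger triangle = 12 * 9/4 = 27.

27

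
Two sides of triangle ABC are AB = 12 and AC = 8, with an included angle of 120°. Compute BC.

When two sides and the included angle are known, the law of cosines gives the third side.
c^2 = a^2 + b^2 - 2ab cos(C) generalizes the Pythagorean theorem to non-right triangles.
Here: BC^2 = 144 + 64 - 192*(-1/2) = 304
BC = 4*sqrt(19)

4*sqrt(19)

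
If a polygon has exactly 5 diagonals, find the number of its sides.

Using d = n(n - 3)/2, we solve 5 = n(n - 3)/2.
So n(n - 3) = 10.
Testing n = 5: 5 * 2 = 10 = 10. Correct.
The polygon has 5 sides.

5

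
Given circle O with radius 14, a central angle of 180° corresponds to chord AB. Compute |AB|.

Chord = 2(14) sin(90°) = 28

28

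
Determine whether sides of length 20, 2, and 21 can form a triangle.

Check all three triangle inequalities:
20 + 2 = 22 > 21 ✓
20 + 21 = 41 > 2 ✓
2 + 21 = 23 > 20 ✓
All conditions hold, so these sides form a valid triangle.

Yes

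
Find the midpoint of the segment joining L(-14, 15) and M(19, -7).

M = ((x₁ + x₂)/2, (y₁ + y₂)/2)
= ((-14 + 19)/2, (15 + -7)/2)
= (5/2, 8/2) = (5/2, 4)

(5/2, 4)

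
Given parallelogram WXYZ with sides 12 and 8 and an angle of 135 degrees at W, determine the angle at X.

In a parallelogram, consecutive angles are supplementary (sum to 180°).
angle X = 180 - angle W
angle X = 180 - 135
angle X = 45 degrees

45 degrees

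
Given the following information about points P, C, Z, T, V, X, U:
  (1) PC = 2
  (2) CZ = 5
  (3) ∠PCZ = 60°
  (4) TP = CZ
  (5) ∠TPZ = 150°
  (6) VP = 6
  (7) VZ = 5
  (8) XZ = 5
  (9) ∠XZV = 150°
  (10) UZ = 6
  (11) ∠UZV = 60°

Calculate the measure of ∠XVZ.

Step 1: By the law of cosines on triangle VZX: VX² = 5² + 5² − 2·5·5·cos(150°) = 93.3, so VX ≈ 9.66.
Step 2: By the inverse law of cosines on triangle XVZ: cos(∠XVZ) = (9.66² + 5² − 5²) / (2·9.66·5) = 93.3/96.59 = 0.9659, so ∠XVZ = 15°.

Therefore, the measure of angle ∠XVZ = 15°.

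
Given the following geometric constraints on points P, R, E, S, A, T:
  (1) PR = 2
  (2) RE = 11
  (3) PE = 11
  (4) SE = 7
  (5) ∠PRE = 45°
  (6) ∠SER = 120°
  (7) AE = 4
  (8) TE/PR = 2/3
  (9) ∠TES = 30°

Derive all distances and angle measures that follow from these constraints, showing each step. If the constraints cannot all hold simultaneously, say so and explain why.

These constraints are not satisfiable: (1), (2) and (3) fix all three sides of triangle PRE, so by the law of cosines cos(∠PRE) = (2² + 11² − 11²) / (2·2·11) = 0.0909, i.e. ∠PRE ≈ 84.78°, which contradicts (5) ∠PRE = 45°. No planar figure meets all of them, so nothing further can be derived.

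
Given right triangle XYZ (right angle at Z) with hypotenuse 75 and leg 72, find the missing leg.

YZ = sqrt(75^2 - 72^2) = sqrt(441) = 21

21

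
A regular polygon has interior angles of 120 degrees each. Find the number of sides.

Each interior angle of a regular n-gon is (n - 2) * 180 / n.
Setting this equal to 120:
(n - 2) * 180 / n = 120
Each exterior angle = 180 - 120 = 60 degrees.
Since exterior angles sum to 360: n = 360 / 60 = 6.

6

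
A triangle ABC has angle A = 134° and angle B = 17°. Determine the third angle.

The interior angles sum to 180°: angle C = 180 - 134 - 17 = 29°.
The triangle is obtuse (angles 134°, 17°, 29°).

29 degrees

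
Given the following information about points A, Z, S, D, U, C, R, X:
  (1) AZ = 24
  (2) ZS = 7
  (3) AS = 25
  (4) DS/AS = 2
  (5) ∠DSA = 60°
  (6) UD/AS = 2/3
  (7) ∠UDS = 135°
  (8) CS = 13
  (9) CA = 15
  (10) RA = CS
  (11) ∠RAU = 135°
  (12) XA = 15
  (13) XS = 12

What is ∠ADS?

From the given relations: DS = 2·AS = 2·25 = 50.
Step 1: By the law of cosines on triangle DSA: DA² = 50² + 25² − 2·50·25·cos(60°) = 1875, so DA ≈ 43.3.
Step 2: By the inverse law of cosines on triangle ADS: cos(∠ADS) = (43.3² + 50² − 25²) / (2·43.3·50) = 3750/4330.13 = 0.866, so ∠ADS = 30°.

Therefore, the measure of angle ∠ADS = 30°.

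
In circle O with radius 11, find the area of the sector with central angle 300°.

Sector area = πr² × θ/360
= π × 11² × 5/6
= π × 121 × 5/6
= 605*pi/6

605*pi/6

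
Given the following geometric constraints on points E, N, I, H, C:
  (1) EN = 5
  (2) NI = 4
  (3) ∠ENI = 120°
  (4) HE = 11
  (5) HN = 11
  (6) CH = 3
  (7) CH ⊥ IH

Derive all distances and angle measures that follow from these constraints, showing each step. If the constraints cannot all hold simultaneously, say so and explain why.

The constraints are consistent.

Step 1: From EN = 5, NI = 4, and ∠ENI = 120°, by the law of cosines:
  EI² = EN² + NI² - 2·EN·NI·cos(120°) = 25 + 16 + 20 = 61
  EI = √61

Step 2: From EH = 11, EN = 5, HN = 11, by the inverse law of cosines:
  cos(∠HEN) = (EH² + EN² - HN²) / (2·EH·EN)
  ∠HEN = 76.86°

Step 3: From NE = 5, NH = 11, EH = 11, by the inverse law of cosines:
  cos(∠ENH) = (NE² + NH² - EH²) / (2·NE·NH)
  ∠ENH = 76.86°

Step 4: From HE = 11, HN = 11, EN = 5, by the inverse law of cosines:
  cos(∠EHN) = (HE² + HN² - EN²) / (2·HE·HN)
  ∠EHN = 26.27°

Step 5: From EI = √61, EN = 5, IN = 4, by the inverse law of cosines:
  cos(∠IEN) = (EI² + EN² - IN²) / (2·EI·EN)
  ∠IEN = 26.33°

Step 6: From IE = √61, IN = 4, EN = 5, by the inverse law of cosines:
  cos(∠EIN) = (IE² + IN² - EN²) / (2·IE·IN)
  ∠EIN = 33.67°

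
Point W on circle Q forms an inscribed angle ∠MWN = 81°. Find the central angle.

By the inscribed angle theorem, the central angle is twice the inscribed angle.
Central angle = 2 × 81° = 162°

162°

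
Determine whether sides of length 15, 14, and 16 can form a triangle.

Sort the sides: 14, 15, 16.
It suffices to check that the sum of the two smallest exceeds the largest:
14 + 15 = 29 > 16. ✓
Yes, a valid triangle can be formed.

Yes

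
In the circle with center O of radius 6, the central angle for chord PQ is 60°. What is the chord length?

Drop a perpendicular from the center to the chord, bisecting both the chord and the central angle.
Each half-chord = r sin(θ/2) = 6 sin(30°).
The full chord = 2 × 6 × sin(30°) = 6.

6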